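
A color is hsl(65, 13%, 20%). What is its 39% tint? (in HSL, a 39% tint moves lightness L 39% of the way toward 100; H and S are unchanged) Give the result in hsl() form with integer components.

hsl(65, 13%, 51%)

L moves 39% from 20 toward 100: 20 + 31.2 = 51.2 → 51.
H and S are unchanged.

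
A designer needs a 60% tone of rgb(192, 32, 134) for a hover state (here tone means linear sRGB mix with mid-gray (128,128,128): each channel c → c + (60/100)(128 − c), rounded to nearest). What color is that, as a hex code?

#9a5a82

A 60% tone moves each channel 60% toward 128:
  R: 192 − 38.4 = 153.6 → 154
  G: 32 + 57.6 = 89.6 → 90
  B: 134 + 0.6×(128−134) = 134 − 3.6 = 130.4 → 130
rgb(154, 90, 130) = #9a5a82.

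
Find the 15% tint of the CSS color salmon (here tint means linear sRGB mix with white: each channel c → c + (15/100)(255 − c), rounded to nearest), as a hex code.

CSS salmon is rgb(250, 128, 114).
Per channel, c → c + 0.15(255 − c):
  R: 250 + 0.75 = 250.75 → 251
  G: 128 + 19.05 = 147.05 → 147
  B: 114 + 0.15×(255−114) = 114 + 21.15 = 135.15 → 135
rgb(251, 147, 135) = #FB9387.

#FB9387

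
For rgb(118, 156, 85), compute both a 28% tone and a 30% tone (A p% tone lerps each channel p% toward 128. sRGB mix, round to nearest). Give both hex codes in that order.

#799461, #799462

28% tone:
  R: 118 + 2.8 = 120.8 → 121
  G: 156 − 7.84 = 148.16 → 148
  B: 85 + 12.04 = 97.04 → 97
  → #799461
30% tone:
  R: 118 + 0.3×(128−118) = 118 + 3 = 121 → 121
  G: 156 − 8.4 = 147.6 → 148
  B: 85 + 0.3×(128−85) = 85 + 12.9 = 97.9 → 98
  → #799462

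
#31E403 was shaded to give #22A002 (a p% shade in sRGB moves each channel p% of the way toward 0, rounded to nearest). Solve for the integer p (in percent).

30%

#31E403 is rgb(49, 228, 3); #22A002 is rgb(34, 160, 2).
On the G channel (widest range): 160 ≈ 228 + (p/100)(0 − 228), so p ≈ 100×(160 − 228)/(0 − 228) = -6800/-228 = 29.82.
p = 30 reproduces all three channels after rounding.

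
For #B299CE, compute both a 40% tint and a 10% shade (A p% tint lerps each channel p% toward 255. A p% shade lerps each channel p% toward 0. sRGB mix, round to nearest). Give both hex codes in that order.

#B299CE is rgb(178, 153, 206).
40% tint:
  R: 178 + 30.8 = 208.8 → 209
  G: 153 + 40.8 = 193.8 → 194
  B: 206 + 19.6 = 225.6 → 226
  → #D1C2E2
10% shade:
  R: 178 − 17.8 = 160.2 → 160
  G: 153 + 0.1×(0−153) = 153 − 15.3 = 137.7 → 138
  B: 206 + 0.1×(0−206) = 206 − 20.6 = 185.4 → 185
  → #A08AB9

#D1C2E2, #A08AB9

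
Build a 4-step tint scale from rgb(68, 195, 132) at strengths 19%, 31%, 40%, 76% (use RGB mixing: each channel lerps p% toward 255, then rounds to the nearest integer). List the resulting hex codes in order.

19%: (68 + 35.53 = 103.53→104, 195 + 11.4 = 206.4→206, 132 + 23.37 = 155.37→155) → #68CE9B
31%: (68 + 57.97 = 125.97→126, 195 + 18.6 = 213.6→214, 132 + 38.13 = 170.13→170) → #7ED6AA
40%: (68 + 74.8 = 142.8→143, 195 + 24 = 219→219, 132 + 49.2 = 181.2→181) → #8FDBB5
76%: (68 + 142.12 = 210.12→210, 195 + 45.6 = 240.6→241, 132 + 93.48 = 225.48→225) → #D2F1E1

#68CE9B, #7ED6AA, #8FDBB5, #D2F1E1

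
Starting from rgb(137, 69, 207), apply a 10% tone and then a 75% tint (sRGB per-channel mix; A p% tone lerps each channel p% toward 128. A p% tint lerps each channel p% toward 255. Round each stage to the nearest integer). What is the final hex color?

#E1D2F1

Per channel, c → c + 0.1(128 − c):
  R: 137 + 0.1×(128−137) = 137 − 0.9 = 136.1 → 136
  G: 69 + 0.1×(128−69) = 69 + 5.9 = 74.9 → 75
  B: 207 + 0.1×(128−207) = 207 − 7.9 = 199.1 → 199
After the tone: rgb(136, 75, 199) = #884BC7.
Per channel, c → c + 0.75(255 − c):
  R: 136 + 0.75×(255−136) = 136 + 89.25 = 225.25 → 225
  G: 75 + 0.75×(255−75) = 75 + 135 = 210 → 210
  B: 199 + 0.75×(255−199) = 199 + 42 = 241 → 241
rgb(225, 210, 241) = #E1D2F1.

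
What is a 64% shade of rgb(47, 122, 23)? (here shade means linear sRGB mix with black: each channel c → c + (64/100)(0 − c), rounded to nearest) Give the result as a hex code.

#112c08

A 64% shade moves each channel 64% toward 0:
  R: 47 + 0.64×(0−47) = 47 − 30.08 = 16.92 → 17
  G: 122 − 78.08 = 43.92 → 44
  B: 23 + 0.64×(0−23) = 23 − 14.72 = 8.28 → 8
rgb(17, 44, 8) = #112c08.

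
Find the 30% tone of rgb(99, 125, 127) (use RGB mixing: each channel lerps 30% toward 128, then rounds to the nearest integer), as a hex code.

#6c7e7f

Per channel, c → c + 0.3(128 − c):
  R: 99 + 0.3×(128−99) = 99 + 8.7 = 107.7 → 108
  G: 125 + 0.3×(128−125) = 125 + 0.9 = 125.9 → 126
  B: 127 + 0.3 = 127.3 → 127
rgb(108, 126, 127) = #6c7e7f.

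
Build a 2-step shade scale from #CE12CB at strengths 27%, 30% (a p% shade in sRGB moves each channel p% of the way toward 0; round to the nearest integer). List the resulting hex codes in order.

#CE12CB is rgb(206, 18, 203).
27%: (206 − 55.62 = 150.38→150, 18 − 4.86 = 13.14→13, 203 − 54.81 = 148.19→148) → #960D94
30%: (206 − 61.8 = 144.2→144, 18 − 5.4 = 12.6→13, 203 − 60.9 = 142.1→142) → #900D8E

#960D94, #900D8E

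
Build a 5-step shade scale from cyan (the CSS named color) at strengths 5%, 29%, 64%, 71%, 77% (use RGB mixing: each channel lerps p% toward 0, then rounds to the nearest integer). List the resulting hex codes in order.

CSS cyan is rgb(0, 255, 255).
5%: (0→0, 255 − 12.75 = 242.25→242, 255 − 12.75 = 242.25→242) → #00F2F2
29%: (0→0, 255 − 73.95 = 181.05→181, 255 − 73.95 = 181.05→181) → #00B5B5
64%: (0→0, 255 − 163.2 = 91.8→92, 255 − 163.2 = 91.8→92) → #005C5C
71%: (0→0, 255 − 181.05 = 73.95→74, 255 − 181.05 = 73.95→74) → #004A4A
77%: (0→0, 255 − 196.35 = 58.65→59, 255 − 196.35 = 58.65→59) → #003B3B

#00F2F2, #00B5B5, #005C5C, #004A4A, #003B3B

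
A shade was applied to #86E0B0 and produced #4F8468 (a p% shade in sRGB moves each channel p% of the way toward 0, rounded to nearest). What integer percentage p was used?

41%

#86E0B0 is rgb(134, 224, 176); #4F8468 is rgb(79, 132, 104).
On the G channel (widest range): 132 ≈ 224 + (p/100)(0 − 224), so p ≈ 100×(132 − 224)/(0 − 224) = -9200/-224 = 41.07.
p = 41 reproduces all three channels after rounding.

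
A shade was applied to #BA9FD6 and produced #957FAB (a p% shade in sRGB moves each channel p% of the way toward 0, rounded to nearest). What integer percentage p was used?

20%

#BA9FD6 is rgb(186, 159, 214); #957FAB is rgb(149, 127, 171).
On the B channel (widest range): 171 ≈ 214 + (p/100)(0 − 214), so p ≈ 100×(171 − 214)/(0 − 214) = -4300/-214 = 20.09.
p = 20 reproduces all three channels after rounding.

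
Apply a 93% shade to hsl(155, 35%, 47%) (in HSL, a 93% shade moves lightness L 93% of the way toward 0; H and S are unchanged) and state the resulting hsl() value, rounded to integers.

hsl(155, 35%, 3%)

L moves 93% from 47 toward 0: 47 − 43.71 = 3.29 → 3.
H and S are unchanged.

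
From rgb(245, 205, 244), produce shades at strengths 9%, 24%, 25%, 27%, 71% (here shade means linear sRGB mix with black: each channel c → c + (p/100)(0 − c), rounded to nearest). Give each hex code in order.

#DFBBDE, #BA9CB9, #B89AB7, #B396B2, #473B47

9%: (245 − 22.05 = 222.95→223, 205 − 18.45 = 186.55→187, 244 − 21.96 = 222.04→222) → #DFBBDE
24%: (245 − 58.8 = 186.2→186, 205 − 49.2 = 155.8→156, 244 − 58.56 = 185.44→185) → #BA9CB9
25%: (245 − 61.25 = 183.75→184, 205 − 51.25 = 153.75→154, 244 − 61 = 183→183) → #B89AB7
27%: (245 − 66.15 = 178.85→179, 205 − 55.35 = 149.65→150, 244 − 65.88 = 178.12→178) → #B396B2
71%: (245 − 173.95 = 71.05→71, 205 − 145.55 = 59.45→59, 244 − 173.24 = 70.76→71) → #473B47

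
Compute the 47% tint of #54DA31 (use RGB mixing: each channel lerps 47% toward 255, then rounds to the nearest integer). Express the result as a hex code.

#A4EB92

#54DA31 is rgb(84, 218, 49).
A 47% tint moves each channel 47% toward 255:
  R: 84 + 80.37 = 164.37 → 164
  G: 218 + 17.39 = 235.39 → 235
  B: 49 + 96.82 = 145.82 → 146
rgb(164, 235, 146) = #A4EB92.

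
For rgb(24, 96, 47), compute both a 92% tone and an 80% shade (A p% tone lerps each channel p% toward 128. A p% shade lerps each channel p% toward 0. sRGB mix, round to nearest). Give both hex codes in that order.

92% tone:
  R: 24 + 0.92×(128−24) = 24 + 95.68 = 119.68 → 120
  G: 96 + 0.92×(128−96) = 96 + 29.44 = 125.44 → 125
  B: 47 + 0.92×(128−47) = 47 + 74.52 = 121.52 → 122
  → #787d7a
80% shade:
  R: 24 − 19.2 = 4.8 → 5
  G: 96 − 76.8 = 19.2 → 19
  B: 47 − 37.6 = 9.4 → 9
  → #051309

#787d7a, #051309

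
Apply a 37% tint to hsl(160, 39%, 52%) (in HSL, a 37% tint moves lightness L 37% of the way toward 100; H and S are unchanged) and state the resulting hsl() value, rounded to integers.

hsl(160, 39%, 70%)

L moves 37% from 52 toward 100: 52 + 17.76 = 69.76 → 70.
H and S are unchanged.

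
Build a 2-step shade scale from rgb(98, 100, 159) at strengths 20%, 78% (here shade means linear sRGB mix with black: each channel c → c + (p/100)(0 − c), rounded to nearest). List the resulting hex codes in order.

#4E507F, #161623

20%: (98 − 19.6 = 78.4→78, 100 − 20 = 80→80, 159 − 31.8 = 127.2→127) → #4E507F
78%: (98 − 76.44 = 21.56→22, 100 − 78 = 22→22, 159 − 124.02 = 34.98→35) → #161623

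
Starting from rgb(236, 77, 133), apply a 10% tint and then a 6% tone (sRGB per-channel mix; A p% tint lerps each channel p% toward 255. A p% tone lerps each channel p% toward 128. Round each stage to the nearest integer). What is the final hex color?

#e76190

Per channel, c → c + 0.1(255 − c):
  R: 236 + 0.1×(255−236) = 236 + 1.9 = 237.9 → 238
  G: 77 + 0.1×(255−77) = 77 + 17.8 = 94.8 → 95
  B: 133 + 12.2 = 145.2 → 145
After the tint: rgb(238, 95, 145) = #ee5f91.
Per channel, c → c + 0.06(128 − c):
  R: 238 + 0.06×(128−238) = 238 − 6.6 = 231.4 → 231
  G: 95 + 0.06×(128−95) = 95 + 1.98 = 96.98 → 97
  B: 145 + 0.06×(128−145) = 145 − 1.02 = 143.98 → 144
rgb(231, 97, 144) = #e76190.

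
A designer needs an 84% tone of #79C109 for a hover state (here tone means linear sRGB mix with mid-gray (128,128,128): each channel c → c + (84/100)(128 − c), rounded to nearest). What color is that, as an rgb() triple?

rgb(127, 138, 109)

#79C109 is rgb(121, 193, 9).
Per channel, c → c + 0.84(128 − c):
  R: 121 + 5.88 = 126.88 → 127
  G: 193 + 0.84×(128−193) = 193 − 54.6 = 138.4 → 138
  B: 9 + 0.84×(128−9) = 9 + 99.96 = 108.96 → 109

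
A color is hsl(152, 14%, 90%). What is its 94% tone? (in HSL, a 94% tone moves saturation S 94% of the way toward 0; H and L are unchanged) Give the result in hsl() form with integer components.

hsl(152, 1%, 90%)

S moves 94% from 14 toward 0: 14 − 13.16 = 0.84 → 1.
H and L are unchanged.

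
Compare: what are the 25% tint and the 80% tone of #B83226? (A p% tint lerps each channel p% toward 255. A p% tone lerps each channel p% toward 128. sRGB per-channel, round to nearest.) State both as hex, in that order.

#CA655C, #8B706E

#B83226 is rgb(184, 50, 38).
25% tint:
  R: 184 + 17.75 = 201.75 → 202
  G: 50 + 51.25 = 101.25 → 101
  B: 38 + 0.25×(255−38) = 38 + 54.25 = 92.25 → 92
  → #CA655C
80% tone:
  R: 184 + 0.8×(128−184) = 184 − 44.8 = 139.2 → 139
  G: 50 + 0.8×(128−50) = 50 + 62.4 = 112.4 → 112
  B: 38 + 72 = 110 → 110
  → #8B706E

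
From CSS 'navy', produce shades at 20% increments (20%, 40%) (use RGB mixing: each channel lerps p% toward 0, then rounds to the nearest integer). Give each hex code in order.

#000066, #00004D

CSS navy is rgb(0, 0, 128).
20%: (0→0, 0→0, 128 − 25.6 = 102.4→102) → #000066
40%: (0→0, 0→0, 128 − 51.2 = 76.8→77) → #00004D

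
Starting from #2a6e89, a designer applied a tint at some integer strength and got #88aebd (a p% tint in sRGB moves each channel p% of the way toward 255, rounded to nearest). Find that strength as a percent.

#2a6e89 is rgb(42, 110, 137); #88aebd is rgb(136, 174, 189).
On the R channel (widest range): 136 ≈ 42 + (p/100)(255 − 42), so p ≈ 100×(136 − 42)/(255 − 42) = 9400/213 = 44.13.
p = 44 reproduces all three channels after rounding.

44%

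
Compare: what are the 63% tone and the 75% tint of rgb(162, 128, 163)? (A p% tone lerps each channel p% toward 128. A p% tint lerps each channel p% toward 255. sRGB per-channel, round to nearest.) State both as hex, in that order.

#8D808D, #E8DFE8

63% tone:
  R: 162 − 21.42 = 140.58 → 141
  G: 128 + 0 = 128 → 128
  B: 163 − 22.05 = 140.95 → 141
  → #8D808D
75% tint:
  R: 162 + 69.75 = 231.75 → 232
  G: 128 + 95.25 = 223.25 → 223
  B: 163 + 0.75×(255−163) = 163 + 69 = 232 → 232
  → #E8DFE8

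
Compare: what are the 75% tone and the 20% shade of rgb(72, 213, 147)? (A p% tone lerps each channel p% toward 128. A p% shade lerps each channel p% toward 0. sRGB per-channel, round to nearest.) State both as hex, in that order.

#729585, #3AAA76

75% tone:
  R: 72 + 42 = 114 → 114
  G: 213 − 63.75 = 149.25 → 149
  B: 147 − 14.25 = 132.75 → 133
  → #729585
20% shade:
  R: 72 + 0.2×(0−72) = 72 − 14.4 = 57.6 → 58
  G: 213 − 42.6 = 170.4 → 170
  B: 147 − 29.4 = 117.6 → 118
  → #3AAA76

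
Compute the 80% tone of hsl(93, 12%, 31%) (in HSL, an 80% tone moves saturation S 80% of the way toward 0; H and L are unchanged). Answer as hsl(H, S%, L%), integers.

hsl(93, 2%, 31%)

S moves 80% from 12 toward 0: 12 − 9.6 = 2.4 → 2.
H and L are unchanged.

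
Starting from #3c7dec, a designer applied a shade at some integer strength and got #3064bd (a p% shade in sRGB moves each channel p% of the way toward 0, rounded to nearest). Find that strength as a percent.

20%

#3c7dec is rgb(60, 125, 236); #3064bd is rgb(48, 100, 189).
On the B channel (widest range): 189 ≈ 236 + (p/100)(0 − 236), so p ≈ 100×(189 − 236)/(0 − 236) = -4700/-236 = 19.92.
p = 20 reproduces all three channels after rounding.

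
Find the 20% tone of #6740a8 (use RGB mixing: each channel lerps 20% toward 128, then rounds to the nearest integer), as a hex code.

#6740a8 is rgb(103, 64, 168).
Per channel, c → c + 0.2(128 − c):
  R: 103 + 5 = 108 → 108
  G: 64 + 0.2×(128−64) = 64 + 12.8 = 76.8 → 77
  B: 168 + 0.2×(128−168) = 168 − 8 = 160 → 160
rgb(108, 77, 160) = #6c4da0.

#6c4da0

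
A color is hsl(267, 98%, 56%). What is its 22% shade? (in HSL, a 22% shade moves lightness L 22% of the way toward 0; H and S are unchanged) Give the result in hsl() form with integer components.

L moves 22% from 56 toward 0: 56 − 12.32 = 43.68 → 44.
H and S are unchanged.

hsl(267, 98%, 44%)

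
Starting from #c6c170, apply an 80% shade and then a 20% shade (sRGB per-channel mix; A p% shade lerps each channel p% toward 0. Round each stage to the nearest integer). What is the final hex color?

#201f12

#c6c170 is rgb(198, 193, 112).
An 80% shade moves each channel 80% toward 0:
  R: 198 + 0.8×(0−198) = 198 − 158.4 = 39.6 → 40
  G: 193 + 0.8×(0−193) = 193 − 154.4 = 38.6 → 39
  B: 112 + 0.8×(0−112) = 112 − 89.6 = 22.4 → 22
After the shade: rgb(40, 39, 22) = #282716.
Lerp each channel 20% toward 0:
  R: 40 + 0.2×(0−40) = 40 − 8 = 32 → 32
  G: 39 + 0.2×(0−39) = 39 − 7.8 = 31.2 → 31
  B: 22 − 4.4 = 17.6 → 18
rgb(32, 31, 18) = #201f12.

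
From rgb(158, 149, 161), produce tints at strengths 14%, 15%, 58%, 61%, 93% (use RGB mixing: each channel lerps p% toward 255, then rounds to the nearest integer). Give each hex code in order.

#ACA4AE, #ADA5AF, #D6D2D8, #D9D6DA, #F8F8F8

14%: (158 + 13.58 = 171.58→172, 149 + 14.84 = 163.84→164, 161 + 13.16 = 174.16→174) → #ACA4AE
15%: (158 + 14.55 = 172.55→173, 149 + 15.9 = 164.9→165, 161 + 14.1 = 175.1→175) → #ADA5AF
58%: (158 + 56.26 = 214.26→214, 149 + 61.48 = 210.48→210, 161 + 54.52 = 215.52→216) → #D6D2D8
61%: (158 + 59.17 = 217.17→217, 149 + 64.66 = 213.66→214, 161 + 57.34 = 218.34→218) → #D9D6DA
93%: (158 + 90.21 = 248.21→248, 149 + 98.58 = 247.58→248, 161 + 87.42 = 248.42→248) → #F8F8F8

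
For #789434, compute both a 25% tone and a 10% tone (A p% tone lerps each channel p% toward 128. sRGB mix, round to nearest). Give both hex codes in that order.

#789434 is rgb(120, 148, 52).
25% tone:
  R: 120 + 0.25×(128−120) = 120 + 2 = 122 → 122
  G: 148 + 0.25×(128−148) = 148 − 5 = 143 → 143
  B: 52 + 19 = 71 → 71
  → #7A8F47
10% tone:
  R: 120 + 0.1×(128−120) = 120 + 0.8 = 120.8 → 121
  G: 148 + 0.1×(128−148) = 148 − 2 = 146 → 146
  B: 52 + 7.6 = 59.6 → 60
  → #79923C

#7A8F47, #79923C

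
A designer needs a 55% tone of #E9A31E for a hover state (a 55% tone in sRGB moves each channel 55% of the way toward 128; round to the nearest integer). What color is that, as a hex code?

#E9A31E is rgb(233, 163, 30).
A 55% tone moves each channel 55% toward 128:
  R: 233 + 0.55×(128−233) = 233 − 57.75 = 175.25 → 175
  G: 163 − 19.25 = 143.75 → 144
  B: 30 + 0.55×(128−30) = 30 + 53.9 = 83.9 → 84
rgb(175, 144, 84) = #AF9054.

#AF9054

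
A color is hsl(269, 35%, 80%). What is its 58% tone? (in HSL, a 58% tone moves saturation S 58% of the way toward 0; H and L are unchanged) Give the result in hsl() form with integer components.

hsl(269, 15%, 80%)

S moves 58% from 35 toward 0: 35 − 20.3 = 14.7 → 15.
H and L are unchanged.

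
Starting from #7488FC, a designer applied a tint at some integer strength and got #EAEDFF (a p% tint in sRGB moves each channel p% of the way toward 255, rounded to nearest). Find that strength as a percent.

85%

#7488FC is rgb(116, 136, 252); #EAEDFF is rgb(234, 237, 255).
On the R channel (widest range): 234 ≈ 116 + (p/100)(255 − 116), so p ≈ 100×(234 − 116)/(255 − 116) = 11800/139 = 84.89.
p = 85 reproduces all three channels after rounding.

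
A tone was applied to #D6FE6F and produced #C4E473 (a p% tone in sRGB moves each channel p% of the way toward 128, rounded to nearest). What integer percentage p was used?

#D6FE6F is rgb(214, 254, 111); #C4E473 is rgb(196, 228, 115).
On the G channel (widest range): 228 ≈ 254 + (p/100)(128 − 254), so p ≈ 100×(228 − 254)/(128 − 254) = -2600/-126 = 20.63.
p = 21 reproduces all three channels after rounding.

21%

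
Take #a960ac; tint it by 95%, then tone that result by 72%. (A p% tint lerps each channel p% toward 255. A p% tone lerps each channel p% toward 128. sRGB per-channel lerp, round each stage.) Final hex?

#a2a1a2

#a960ac is rgb(169, 96, 172).
A 95% tint moves each channel 95% toward 255:
  R: 169 + 0.95×(255−169) = 169 + 81.7 = 250.7 → 251
  G: 96 + 0.95×(255−96) = 96 + 151.05 = 247.05 → 247
  B: 172 + 0.95×(255−172) = 172 + 78.85 = 250.85 → 251
After the tint: rgb(251, 247, 251) = #fbf7fb.
A 72% tone moves each channel 72% toward 128:
  R: 251 − 88.56 = 162.44 → 162
  G: 247 − 85.68 = 161.32 → 161
  B: 251 + 0.72×(128−251) = 251 − 88.56 = 162.44 → 162
rgb(162, 161, 162) = #a2a1a2.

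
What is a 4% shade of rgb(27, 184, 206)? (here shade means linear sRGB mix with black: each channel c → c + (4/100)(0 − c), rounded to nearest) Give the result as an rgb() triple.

rgb(26, 177, 198)

Lerp each channel 4% toward 0:
  R: 27 − 1.08 = 25.92 → 26
  G: 184 + 0.04×(0−184) = 184 − 7.36 = 176.64 → 177
  B: 206 − 8.24 = 197.76 → 198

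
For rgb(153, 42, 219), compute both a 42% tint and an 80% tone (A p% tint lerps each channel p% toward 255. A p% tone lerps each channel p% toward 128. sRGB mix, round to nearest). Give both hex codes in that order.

42% tint:
  R: 153 + 0.42×(255−153) = 153 + 42.84 = 195.84 → 196
  G: 42 + 89.46 = 131.46 → 131
  B: 219 + 0.42×(255−219) = 219 + 15.12 = 234.12 → 234
  → #C483EA
80% tone:
  R: 153 − 20 = 133 → 133
  G: 42 + 0.8×(128−42) = 42 + 68.8 = 110.8 → 111
  B: 219 + 0.8×(128−219) = 219 − 72.8 = 146.2 → 146
  → #856F92

#C483EA, #856F92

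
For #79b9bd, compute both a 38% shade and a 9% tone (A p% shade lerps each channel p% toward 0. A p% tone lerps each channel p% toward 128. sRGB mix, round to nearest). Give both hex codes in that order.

#79b9bd is rgb(121, 185, 189).
38% shade:
  R: 121 − 45.98 = 75.02 → 75
  G: 185 − 70.3 = 114.7 → 115
  B: 189 − 71.82 = 117.18 → 117
  → #4b7375
9% tone:
  R: 121 + 0.09×(128−121) = 121 + 0.63 = 121.63 → 122
  G: 185 + 0.09×(128−185) = 185 − 5.13 = 179.87 → 180
  B: 189 − 5.49 = 183.51 → 184
  → #7ab4b8

#4b7375, #7ab4b8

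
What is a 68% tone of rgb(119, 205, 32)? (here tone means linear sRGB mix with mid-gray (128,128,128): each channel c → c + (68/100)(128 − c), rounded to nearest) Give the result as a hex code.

#7D9961

Per channel, c → c + 0.68(128 − c):
  R: 119 + 0.68×(128−119) = 119 + 6.12 = 125.12 → 125
  G: 205 − 52.36 = 152.64 → 153
  B: 32 + 0.68×(128−32) = 32 + 65.28 = 97.28 → 97
rgb(125, 153, 97) = #7D9961.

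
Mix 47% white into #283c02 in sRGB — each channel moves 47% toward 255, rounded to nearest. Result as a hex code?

#8d9879

#283c02 is rgb(40, 60, 2).
Per channel, c → c + 0.47(255 − c):
  R: 40 + 0.47×(255−40) = 40 + 101.05 = 141.05 → 141
  G: 60 + 0.47×(255−60) = 60 + 91.65 = 151.65 → 152
  B: 2 + 0.47×(255−2) = 2 + 118.91 = 120.91 → 121
rgb(141, 152, 121) = #8d9879.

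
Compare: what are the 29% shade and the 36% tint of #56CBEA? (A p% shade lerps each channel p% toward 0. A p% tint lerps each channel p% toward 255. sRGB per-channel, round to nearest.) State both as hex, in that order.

#56CBEA is rgb(86, 203, 234).
29% shade:
  R: 86 − 24.94 = 61.06 → 61
  G: 203 − 58.87 = 144.13 → 144
  B: 234 + 0.29×(0−234) = 234 − 67.86 = 166.14 → 166
  → #3D90A6
36% tint:
  R: 86 + 0.36×(255−86) = 86 + 60.84 = 146.84 → 147
  G: 203 + 18.72 = 221.72 → 222
  B: 234 + 0.36×(255−234) = 234 + 7.56 = 241.56 → 242
  → #93DEF2

#3D90A6, #93DEF2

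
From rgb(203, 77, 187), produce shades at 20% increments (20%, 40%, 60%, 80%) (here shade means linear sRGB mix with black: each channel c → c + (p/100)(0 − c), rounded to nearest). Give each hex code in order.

#A23E96, #7A2E70, #511F4B, #290F25

20%: (203 − 40.6 = 162.4→162, 77 − 15.4 = 61.6→62, 187 − 37.4 = 149.6→150) → #A23E96
40%: (203 − 81.2 = 121.8→122, 77 − 30.8 = 46.2→46, 187 − 74.8 = 112.2→112) → #7A2E70
60%: (203 − 121.8 = 81.2→81, 77 − 46.2 = 30.8→31, 187 − 112.2 = 74.8→75) → #511F4B
80%: (203 − 162.4 = 40.6→41, 77 − 61.6 = 15.4→15, 187 − 149.6 = 37.4→37) → #290F25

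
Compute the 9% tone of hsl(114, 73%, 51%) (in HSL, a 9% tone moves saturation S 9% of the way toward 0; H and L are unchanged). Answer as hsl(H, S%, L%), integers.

hsl(114, 66%, 51%)

S moves 9% from 73 toward 0: 73 − 6.57 = 66.43 → 66.
H and L are unchanged.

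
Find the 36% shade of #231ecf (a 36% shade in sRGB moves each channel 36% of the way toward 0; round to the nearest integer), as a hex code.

#161384

#231ecf is rgb(35, 30, 207).
Per channel, c → c + 0.36(0 − c):
  R: 35 + 0.36×(0−35) = 35 − 12.6 = 22.4 → 22
  G: 30 − 10.8 = 19.2 → 19
  B: 207 + 0.36×(0−207) = 207 − 74.52 = 132.48 → 132
rgb(22, 19, 132) = #161384.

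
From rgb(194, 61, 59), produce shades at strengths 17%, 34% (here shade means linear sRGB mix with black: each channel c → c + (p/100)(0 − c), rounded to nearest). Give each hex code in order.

17%: (194 − 32.98 = 161.02→161, 61 − 10.37 = 50.63→51, 59 − 10.03 = 48.97→49) → #A13331
34%: (194 − 65.96 = 128.04→128, 61 − 20.74 = 40.26→40, 59 − 20.06 = 38.94→39) → #802827

#A13331, #802827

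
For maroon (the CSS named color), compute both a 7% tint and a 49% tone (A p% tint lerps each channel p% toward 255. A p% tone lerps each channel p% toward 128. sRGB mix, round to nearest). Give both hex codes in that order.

CSS maroon is rgb(128, 0, 0).
7% tint:
  R: 128 + 8.89 = 136.89 → 137
  G: 0 + 17.85 = 17.85 → 18
  B: 0 + 17.85 = 17.85 → 18
  → #891212
49% tone:
  R: 128 + 0.49×(128−128) = 128 + 0 = 128 → 128
  G: 0 + 0.49×(128−0) = 0 + 62.72 = 62.72 → 63
  B: 0 + 0.49×(128−0) = 0 + 62.72 = 62.72 → 63
  → #803f3f

#891212, #803f3f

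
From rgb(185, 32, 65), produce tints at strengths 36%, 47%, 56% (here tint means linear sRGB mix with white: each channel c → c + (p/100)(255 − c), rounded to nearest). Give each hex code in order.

36%: (185 + 25.2 = 210.2→210, 32 + 80.28 = 112.28→112, 65 + 68.4 = 133.4→133) → #D27085
47%: (185 + 32.9 = 217.9→218, 32 + 104.81 = 136.81→137, 65 + 89.3 = 154.3→154) → #DA899A
56%: (185 + 39.2 = 224.2→224, 32 + 124.88 = 156.88→157, 65 + 106.4 = 171.4→171) → #E09DAB

#D27085, #DA899A, #E09DAB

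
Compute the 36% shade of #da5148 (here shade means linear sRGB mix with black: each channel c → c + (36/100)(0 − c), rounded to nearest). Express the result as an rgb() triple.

rgb(140, 52, 46)

#da5148 is rgb(218, 81, 72).
Per channel, c → c + 0.36(0 − c):
  R: 218 − 78.48 = 139.52 → 140
  G: 81 + 0.36×(0−81) = 81 − 29.16 = 51.84 → 52
  B: 72 + 0.36×(0−72) = 72 − 25.92 = 46.08 → 46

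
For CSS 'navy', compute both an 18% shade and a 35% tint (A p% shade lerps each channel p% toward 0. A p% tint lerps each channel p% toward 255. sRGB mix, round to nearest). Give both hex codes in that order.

#000069, #5959AC

CSS navy is rgb(0, 0, 128).
18% shade:
  R: 0 + 0.18×(0−0) = 0 + 0 = 0 → 0
  G: 0 + 0 = 0 → 0
  B: 128 + 0.18×(0−128) = 128 − 23.04 = 104.96 → 105
  → #000069
35% tint:
  R: 0 + 89.25 = 89.25 → 89
  G: 0 + 89.25 = 89.25 → 89
  B: 128 + 0.35×(255−128) = 128 + 44.45 = 172.45 → 172
  → #5959AC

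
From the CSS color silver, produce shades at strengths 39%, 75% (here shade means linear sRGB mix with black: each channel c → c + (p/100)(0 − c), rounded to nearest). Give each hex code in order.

#757575, #303030

CSS silver is rgb(192, 192, 192).
39%: (192 − 74.88 = 117.12→117, 192 − 74.88 = 117.12→117, 192 − 74.88 = 117.12→117) → #757575
75%: (192 − 144 = 48→48, 192 − 144 = 48→48, 192 − 144 = 48→48) → #303030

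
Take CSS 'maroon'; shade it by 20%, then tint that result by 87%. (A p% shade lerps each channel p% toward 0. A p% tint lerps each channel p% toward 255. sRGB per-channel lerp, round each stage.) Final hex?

#ebdede

CSS maroon is rgb(128, 0, 0).
Lerp each channel 20% toward 0:
  R: 128 + 0.2×(0−128) = 128 − 25.6 = 102.4 → 102
  G: 0 + 0.2×(0−0) = 0 + 0 = 0 → 0
  B: 0 + 0.2×(0−0) = 0 + 0 = 0 → 0
After the shade: rgb(102, 0, 0) = #660000.
Per channel, c → c + 0.87(255 − c):
  R: 102 + 0.87×(255−102) = 102 + 133.11 = 235.11 → 235
  G: 0 + 0.87×(255−0) = 0 + 221.85 = 221.85 → 222
  B: 0 + 221.85 = 221.85 → 222
rgb(235, 222, 222) = #ebdede.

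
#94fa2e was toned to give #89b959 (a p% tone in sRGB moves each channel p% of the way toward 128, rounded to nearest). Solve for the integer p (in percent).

53%

#94fa2e is rgb(148, 250, 46); #89b959 is rgb(137, 185, 89).
On the G channel (widest range): 185 ≈ 250 + (p/100)(128 − 250), so p ≈ 100×(185 − 250)/(128 − 250) = -6500/-122 = 53.28.
p = 53 reproduces all three channels after rounding.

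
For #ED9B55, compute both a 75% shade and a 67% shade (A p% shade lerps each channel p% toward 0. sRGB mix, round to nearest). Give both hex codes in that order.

#ED9B55 is rgb(237, 155, 85).
75% shade:
  R: 237 − 177.75 = 59.25 → 59
  G: 155 − 116.25 = 38.75 → 39
  B: 85 − 63.75 = 21.25 → 21
  → #3B2715
67% shade:
  R: 237 − 158.79 = 78.21 → 78
  G: 155 − 103.85 = 51.15 → 51
  B: 85 + 0.67×(0−85) = 85 − 56.95 = 28.05 → 28
  → #4E331C

#3B2715, #4E331C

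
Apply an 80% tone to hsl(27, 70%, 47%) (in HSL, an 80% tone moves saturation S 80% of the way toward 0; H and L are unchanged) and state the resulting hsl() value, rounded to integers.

hsl(27, 14%, 47%)

S moves 80% from 70 toward 0: 70 − 56 = 14 → 14.
H and L are unchanged.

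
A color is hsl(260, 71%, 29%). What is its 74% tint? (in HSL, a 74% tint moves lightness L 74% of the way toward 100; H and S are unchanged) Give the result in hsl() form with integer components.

L moves 74% from 29 toward 100: 29 + 52.54 = 81.54 → 82.
H and S are unchanged.

hsl(260, 71%, 82%)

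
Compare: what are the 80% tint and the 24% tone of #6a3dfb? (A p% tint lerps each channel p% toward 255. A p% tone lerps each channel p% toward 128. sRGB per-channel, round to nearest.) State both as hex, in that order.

#e1d8fe, #6f4ddd

#6a3dfb is rgb(106, 61, 251).
80% tint:
  R: 106 + 0.8×(255−106) = 106 + 119.2 = 225.2 → 225
  G: 61 + 0.8×(255−61) = 61 + 155.2 = 216.2 → 216
  B: 251 + 0.8×(255−251) = 251 + 3.2 = 254.2 → 254
  → #e1d8fe
24% tone:
  R: 106 + 0.24×(128−106) = 106 + 5.28 = 111.28 → 111
  G: 61 + 16.08 = 77.08 → 77
  B: 251 + 0.24×(128−251) = 251 − 29.52 = 221.48 → 221
  → #6f4ddd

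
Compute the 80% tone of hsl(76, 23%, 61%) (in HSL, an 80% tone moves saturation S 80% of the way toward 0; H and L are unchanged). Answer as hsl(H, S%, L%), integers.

hsl(76, 5%, 61%)

S moves 80% from 23 toward 0: 23 − 18.4 = 4.6 → 5.
H and L are unchanged.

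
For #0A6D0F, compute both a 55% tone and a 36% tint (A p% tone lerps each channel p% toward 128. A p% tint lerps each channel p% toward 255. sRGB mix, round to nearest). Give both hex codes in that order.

#4B774D, #62A265

#0A6D0F is rgb(10, 109, 15).
55% tone:
  R: 10 + 64.9 = 74.9 → 75
  G: 109 + 10.45 = 119.45 → 119
  B: 15 + 0.55×(128−15) = 15 + 62.15 = 77.15 → 77
  → #4B774D
36% tint:
  R: 10 + 88.2 = 98.2 → 98
  G: 109 + 0.36×(255−109) = 109 + 52.56 = 161.56 → 162
  B: 15 + 0.36×(255−15) = 15 + 86.4 = 101.4 → 101
  → #62A265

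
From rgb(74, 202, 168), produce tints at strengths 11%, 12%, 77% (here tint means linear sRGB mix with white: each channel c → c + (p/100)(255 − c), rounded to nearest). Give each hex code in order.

11%: (74 + 19.91 = 93.91→94, 202 + 5.83 = 207.83→208, 168 + 9.57 = 177.57→178) → #5ED0B2
12%: (74 + 21.72 = 95.72→96, 202 + 6.36 = 208.36→208, 168 + 10.44 = 178.44→178) → #60D0B2
77%: (74 + 139.37 = 213.37→213, 202 + 40.81 = 242.81→243, 168 + 66.99 = 234.99→235) → #D5F3EB

#5ED0B2, #60D0B2, #D5F3EB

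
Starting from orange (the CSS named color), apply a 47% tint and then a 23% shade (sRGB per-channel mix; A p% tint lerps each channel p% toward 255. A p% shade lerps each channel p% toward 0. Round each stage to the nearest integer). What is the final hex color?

CSS orange is rgb(255, 165, 0).
Lerp each channel 47% toward 255:
  R: 255 + 0 = 255 → 255
  G: 165 + 0.47×(255−165) = 165 + 42.3 = 207.3 → 207
  B: 0 + 0.47×(255−0) = 0 + 119.85 = 119.85 → 120
After the tint: rgb(255, 207, 120) = #ffcf78.
Per channel, c → c + 0.23(0 − c):
  R: 255 + 0.23×(0−255) = 255 − 58.65 = 196.35 → 196
  G: 207 − 47.61 = 159.39 → 159
  B: 120 + 0.23×(0−120) = 120 − 27.6 = 92.4 → 92
rgb(196, 159, 92) = #c49f5c.

#c49f5c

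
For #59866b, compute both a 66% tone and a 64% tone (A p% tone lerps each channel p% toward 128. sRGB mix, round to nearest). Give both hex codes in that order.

#59866b is rgb(89, 134, 107).
66% tone:
  R: 89 + 0.66×(128−89) = 89 + 25.74 = 114.74 → 115
  G: 134 − 3.96 = 130.04 → 130
  B: 107 + 13.86 = 120.86 → 121
  → #738279
64% tone:
  R: 89 + 0.64×(128−89) = 89 + 24.96 = 113.96 → 114
  G: 134 − 3.84 = 130.16 → 130
  B: 107 + 13.44 = 120.44 → 120
  → #728278

#738279, #728278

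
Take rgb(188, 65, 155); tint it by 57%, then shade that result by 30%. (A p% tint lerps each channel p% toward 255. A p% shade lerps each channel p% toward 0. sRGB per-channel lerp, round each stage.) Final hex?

Per channel, c → c + 0.57(255 − c):
  R: 188 + 0.57×(255−188) = 188 + 38.19 = 226.19 → 226
  G: 65 + 108.3 = 173.3 → 173
  B: 155 + 57 = 212 → 212
After the tint: rgb(226, 173, 212) = #E2ADD4.
Per channel, c → c + 0.3(0 − c):
  R: 226 − 67.8 = 158.2 → 158
  G: 173 − 51.9 = 121.1 → 121
  B: 212 − 63.6 = 148.4 → 148
rgb(158, 121, 148) = #9E7994.

#9E7994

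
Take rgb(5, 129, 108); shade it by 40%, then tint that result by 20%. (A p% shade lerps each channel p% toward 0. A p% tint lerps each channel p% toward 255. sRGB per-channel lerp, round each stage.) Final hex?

#357167

Per channel, c → c + 0.4(0 − c):
  R: 5 − 2 = 3 → 3
  G: 129 + 0.4×(0−129) = 129 − 51.6 = 77.4 → 77
  B: 108 + 0.4×(0−108) = 108 − 43.2 = 64.8 → 65
After the shade: rgb(3, 77, 65) = #034D41.
Lerp each channel 20% toward 255:
  R: 3 + 0.2×(255−3) = 3 + 50.4 = 53.4 → 53
  G: 77 + 35.6 = 112.6 → 113
  B: 65 + 38 = 103 → 103
rgb(53, 113, 103) = #357167.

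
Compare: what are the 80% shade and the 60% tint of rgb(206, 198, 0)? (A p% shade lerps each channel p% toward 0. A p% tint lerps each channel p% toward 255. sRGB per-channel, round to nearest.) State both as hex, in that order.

#292800, #EBE899

80% shade:
  R: 206 − 164.8 = 41.2 → 41
  G: 198 − 158.4 = 39.6 → 40
  B: 0 + 0.8×(0−0) = 0 + 0 = 0 → 0
  → #292800
60% tint:
  R: 206 + 0.6×(255−206) = 206 + 29.4 = 235.4 → 235
  G: 198 + 0.6×(255−198) = 198 + 34.2 = 232.2 → 232
  B: 0 + 0.6×(255−0) = 0 + 153 = 153 → 153
  → #EBE899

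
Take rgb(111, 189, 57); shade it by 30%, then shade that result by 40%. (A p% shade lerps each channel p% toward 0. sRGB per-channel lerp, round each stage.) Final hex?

#2F4F18

Lerp each channel 30% toward 0:
  R: 111 + 0.3×(0−111) = 111 − 33.3 = 77.7 → 78
  G: 189 + 0.3×(0−189) = 189 − 56.7 = 132.3 → 132
  B: 57 − 17.1 = 39.9 → 40
After the shade: rgb(78, 132, 40) = #4E8428.
A 40% shade moves each channel 40% toward 0:
  R: 78 + 0.4×(0−78) = 78 − 31.2 = 46.8 → 47
  G: 132 + 0.4×(0−132) = 132 − 52.8 = 79.2 → 79
  B: 40 + 0.4×(0−40) = 40 − 16 = 24 → 24
rgb(47, 79, 24) = #2F4F18.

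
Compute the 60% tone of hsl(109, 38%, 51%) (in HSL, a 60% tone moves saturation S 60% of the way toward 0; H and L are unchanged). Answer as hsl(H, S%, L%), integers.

hsl(109, 15%, 51%)

S moves 60% from 38 toward 0: 38 − 22.8 = 15.2 → 15.
H and L are unchanged.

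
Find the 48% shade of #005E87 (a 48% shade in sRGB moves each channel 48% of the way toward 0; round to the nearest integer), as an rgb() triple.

rgb(0, 49, 70)

#005E87 is rgb(0, 94, 135).
Lerp each channel 48% toward 0:
  R: 0 + 0 = 0 → 0
  G: 94 + 0.48×(0−94) = 94 − 45.12 = 48.88 → 49
  B: 135 − 64.8 = 70.2 → 70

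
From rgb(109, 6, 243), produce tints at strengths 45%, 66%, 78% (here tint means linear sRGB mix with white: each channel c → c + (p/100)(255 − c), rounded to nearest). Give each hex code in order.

45%: (109 + 65.7 = 174.7→175, 6 + 112.05 = 118.05→118, 243 + 5.4 = 248.4→248) → #AF76F8
66%: (109 + 96.36 = 205.36→205, 6 + 164.34 = 170.34→170, 243 + 7.92 = 250.92→251) → #CDAAFB
78%: (109 + 113.88 = 222.88→223, 6 + 194.22 = 200.22→200, 243 + 9.36 = 252.36→252) → #DFC8FC

#AF76F8, #CDAAFB, #DFC8FC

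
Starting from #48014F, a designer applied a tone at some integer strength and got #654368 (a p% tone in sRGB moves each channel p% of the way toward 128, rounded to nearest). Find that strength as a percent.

52%

#48014F is rgb(72, 1, 79); #654368 is rgb(101, 67, 104).
On the G channel (widest range): 67 ≈ 1 + (p/100)(128 − 1), so p ≈ 100×(67 − 1)/(128 − 1) = 6600/127 = 51.97.
p = 52 reproduces all three channels after rounding.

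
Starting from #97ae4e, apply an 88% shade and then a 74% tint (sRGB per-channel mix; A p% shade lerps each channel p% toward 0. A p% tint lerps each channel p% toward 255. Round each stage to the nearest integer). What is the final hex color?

#c1c2bf

#97ae4e is rgb(151, 174, 78).
Per channel, c → c + 0.88(0 − c):
  R: 151 + 0.88×(0−151) = 151 − 132.88 = 18.12 → 18
  G: 174 − 153.12 = 20.88 → 21
  B: 78 + 0.88×(0−78) = 78 − 68.64 = 9.36 → 9
After the shade: rgb(18, 21, 9) = #121509.
Per channel, c → c + 0.74(255 − c):
  R: 18 + 175.38 = 193.38 → 193
  G: 21 + 173.16 = 194.16 → 194
  B: 9 + 0.74×(255−9) = 9 + 182.04 = 191.04 → 191
rgb(193, 194, 191) = #c1c2bf.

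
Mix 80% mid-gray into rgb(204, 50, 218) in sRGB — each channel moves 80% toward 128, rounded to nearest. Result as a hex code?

Per channel, c → c + 0.8(128 − c):
  R: 204 − 60.8 = 143.2 → 143
  G: 50 + 0.8×(128−50) = 50 + 62.4 = 112.4 → 112
  B: 218 + 0.8×(128−218) = 218 − 72 = 146 → 146
rgb(143, 112, 146) = #8f7092.

#8f7092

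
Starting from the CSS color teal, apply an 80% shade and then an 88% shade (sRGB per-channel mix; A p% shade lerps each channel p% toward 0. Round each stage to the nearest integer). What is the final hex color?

#000303

CSS teal is rgb(0, 128, 128).
Lerp each channel 80% toward 0:
  R: 0 + 0.8×(0−0) = 0 + 0 = 0 → 0
  G: 128 − 102.4 = 25.6 → 26
  B: 128 − 102.4 = 25.6 → 26
After the shade: rgb(0, 26, 26) = #001A1A.
Per channel, c → c + 0.88(0 − c):
  R: 0 + 0 = 0 → 0
  G: 26 + 0.88×(0−26) = 26 − 22.88 = 3.12 → 3
  B: 26 + 0.88×(0−26) = 26 − 22.88 = 3.12 → 3
rgb(0, 3, 3) = #000303.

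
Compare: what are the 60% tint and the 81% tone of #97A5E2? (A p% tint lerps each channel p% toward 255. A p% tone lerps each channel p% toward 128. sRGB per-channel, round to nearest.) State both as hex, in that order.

#D5DBF3, #848793

#97A5E2 is rgb(151, 165, 226).
60% tint:
  R: 151 + 0.6×(255−151) = 151 + 62.4 = 213.4 → 213
  G: 165 + 0.6×(255−165) = 165 + 54 = 219 → 219
  B: 226 + 17.4 = 243.4 → 243
  → #D5DBF3
81% tone:
  R: 151 + 0.81×(128−151) = 151 − 18.63 = 132.37 → 132
  G: 165 − 29.97 = 135.03 → 135
  B: 226 + 0.81×(128−226) = 226 − 79.38 = 146.62 → 147
  → #848793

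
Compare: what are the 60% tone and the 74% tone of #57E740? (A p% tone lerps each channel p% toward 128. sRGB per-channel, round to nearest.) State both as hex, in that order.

#57E740 is rgb(87, 231, 64).
60% tone:
  R: 87 + 24.6 = 111.6 → 112
  G: 231 + 0.6×(128−231) = 231 − 61.8 = 169.2 → 169
  B: 64 + 38.4 = 102.4 → 102
  → #70A966
74% tone:
  R: 87 + 0.74×(128−87) = 87 + 30.34 = 117.34 → 117
  G: 231 − 76.22 = 154.78 → 155
  B: 64 + 0.74×(128−64) = 64 + 47.36 = 111.36 → 111
  → #759B6F

#70A966, #759B6F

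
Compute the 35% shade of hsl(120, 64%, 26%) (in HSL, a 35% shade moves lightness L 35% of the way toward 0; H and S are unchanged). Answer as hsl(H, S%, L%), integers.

hsl(120, 64%, 17%)

L moves 35% from 26 toward 0: 26 − 9.1 = 16.9 → 17.
H and S are unchanged.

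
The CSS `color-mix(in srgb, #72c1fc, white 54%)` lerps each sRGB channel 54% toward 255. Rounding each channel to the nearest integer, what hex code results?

#bee2fe

#72c1fc is rgb(114, 193, 252).
Per channel, c → c + 0.54(255 − c):
  R: 114 + 0.54×(255−114) = 114 + 76.14 = 190.14 → 190
  G: 193 + 0.54×(255−193) = 193 + 33.48 = 226.48 → 226
  B: 252 + 0.54×(255−252) = 252 + 1.62 = 253.62 → 254
rgb(190, 226, 254) = #bee2fe.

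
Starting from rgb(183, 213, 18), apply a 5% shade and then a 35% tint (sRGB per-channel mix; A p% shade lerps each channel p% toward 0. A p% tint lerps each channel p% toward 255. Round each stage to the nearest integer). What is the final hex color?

Lerp each channel 5% toward 0:
  R: 183 + 0.05×(0−183) = 183 − 9.15 = 173.85 → 174
  G: 213 − 10.65 = 202.35 → 202
  B: 18 + 0.05×(0−18) = 18 − 0.9 = 17.1 → 17
After the shade: rgb(174, 202, 17) = #aeca11.
Per channel, c → c + 0.35(255 − c):
  R: 174 + 28.35 = 202.35 → 202
  G: 202 + 0.35×(255−202) = 202 + 18.55 = 220.55 → 221
  B: 17 + 83.3 = 100.3 → 100
rgb(202, 221, 100) = #cadd64.

#cadd64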